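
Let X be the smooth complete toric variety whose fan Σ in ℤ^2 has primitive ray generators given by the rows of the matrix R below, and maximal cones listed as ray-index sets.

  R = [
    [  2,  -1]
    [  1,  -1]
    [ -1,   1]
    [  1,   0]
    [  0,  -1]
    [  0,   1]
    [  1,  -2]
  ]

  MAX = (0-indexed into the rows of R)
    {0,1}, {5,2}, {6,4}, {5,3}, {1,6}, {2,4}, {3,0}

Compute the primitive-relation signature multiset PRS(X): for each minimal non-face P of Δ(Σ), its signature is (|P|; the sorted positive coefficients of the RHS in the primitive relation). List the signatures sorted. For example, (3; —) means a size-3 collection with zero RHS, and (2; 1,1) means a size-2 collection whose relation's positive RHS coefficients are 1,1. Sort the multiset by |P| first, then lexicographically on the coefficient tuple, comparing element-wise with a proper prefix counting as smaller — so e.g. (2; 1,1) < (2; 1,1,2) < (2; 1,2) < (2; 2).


Δ(Σ) — 7 vertices, 14 min non-faces:

  P = {1,2}:  v_{1} + v_{2} = 0 ; sig = (2; —)
  P = {4,5}:  v_{4} + v_{5} = 0 ; sig = (2; —)
  P = {0,2}:  v_{0} + v_{2} = v_{3} ; sig = (2; 1)
  P = {1,3}:  v_{1} + v_{3} = v_{0} ; sig = (2; 1)
  P = {1,4}:  v_{1} + v_{4} = v_{6} ; sig = (2; 1)
  P = {1,5}:  v_{1} + v_{5} = v_{3} ; sig = (2; 1)
  P = {2,3}:  v_{2} + v_{3} = v_{5} ; sig = (2; 1)
  P = {2,6}:  v_{2} + v_{6} = v_{4} ; sig = (2; 1)
  P = {3,4}:  v_{3} + v_{4} = v_{1} ; sig = (2; 1)
  P = {5,6}:  v_{5} + v_{6} = v_{1} ; sig = (2; 1)
  P = {0,4}:  v_{0} + v_{4} = 2·v_{1} ; sig = (2; 2)
  P = {0,5}:  v_{0} + v_{5} = 2·v_{3} ; sig = (2; 2)
  P = {3,6}:  v_{3} + v_{6} = 2·v_{1} ; sig = (2; 2)
  P = {0,6}:  v_{0} + v_{6} = 3·v_{1} ; sig = (2; 3)

Signatures (|P|; sorted positive RHS coefficients), sorted:
    (2; —)
    (2; —)
    (2; 1)
    (2; 1)
    (2; 1)
    (2; 1)
    (2; 1)
    (2; 1)
    (2; 1)
    (2; 1)
    (2; 2)
    (2; 2)
    (2; 2)
    (2; 3)


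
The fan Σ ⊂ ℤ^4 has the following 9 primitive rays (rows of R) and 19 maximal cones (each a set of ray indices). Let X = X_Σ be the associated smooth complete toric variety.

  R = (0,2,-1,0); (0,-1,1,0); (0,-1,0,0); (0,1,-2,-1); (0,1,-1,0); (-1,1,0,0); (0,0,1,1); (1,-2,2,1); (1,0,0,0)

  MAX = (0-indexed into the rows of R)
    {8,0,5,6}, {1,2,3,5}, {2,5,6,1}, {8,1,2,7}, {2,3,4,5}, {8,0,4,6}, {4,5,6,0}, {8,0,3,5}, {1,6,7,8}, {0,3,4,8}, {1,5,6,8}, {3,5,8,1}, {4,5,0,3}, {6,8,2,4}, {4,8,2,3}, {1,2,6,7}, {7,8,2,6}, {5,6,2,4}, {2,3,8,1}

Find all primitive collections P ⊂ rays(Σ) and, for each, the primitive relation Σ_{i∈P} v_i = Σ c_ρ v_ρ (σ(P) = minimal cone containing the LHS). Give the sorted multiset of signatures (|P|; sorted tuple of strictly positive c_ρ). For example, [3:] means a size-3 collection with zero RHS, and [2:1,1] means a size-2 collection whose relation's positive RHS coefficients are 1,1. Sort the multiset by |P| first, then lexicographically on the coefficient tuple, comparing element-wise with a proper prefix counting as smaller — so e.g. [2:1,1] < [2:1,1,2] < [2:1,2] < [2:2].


Minimal non-faces — 11 found among 9 rays, 19 max cones:

  • {1,4}:  v_{1} + v_{4} = 0  ⇒ sig = [2:]
  • {0,2}:  v_{0} + v_{2} = v_{4}  ⇒ sig = [2:1]
  • {3,6}:  v_{3} + v_{6} = v_{4}  ⇒ sig = [2:1]
  • {0,1}:  v_{0} + v_{1} = v_{5} + v_{8}  ⇒ sig = [2:1,1]
  • {0,7}:  v_{0} + v_{7} = v_{6} + v_{8}  ⇒ sig = [2:1,1]
  • {3,7}:  v_{3} + v_{7} = v_{2} + v_{8}  ⇒ sig = [2:1,1]
  • {5,7}:  v_{5} + v_{7} = v_{1} + v_{6}  ⇒ sig = [2:1,1]
  • {4,7}:  v_{4} + v_{7} = v_{2} + v_{6} + v_{8}  ⇒ sig = [2:1,1,1]
  • {2,5,8}:  v_{2} + v_{5} + v_{8} = 0  ⇒ sig = [3:]
  • {4,5,8}:  v_{4} + v_{5} + v_{8} = v_{0}  ⇒ sig = [3:1]
  • {1,2,6,8}:  v_{1} + v_{2} + v_{6} + v_{8} = v_{7}  ⇒ sig = [4:1]

Hence PRS(X_Σ) =
    |P|=2: 8 collections, coeffs (), (1), (1), (1,1), (1,1), (1,1), (1,1), (1,1,1)
    |P|=3: 2 collections, coeffs (), (1)
    |P|=4: 1 collection, coeffs (1)


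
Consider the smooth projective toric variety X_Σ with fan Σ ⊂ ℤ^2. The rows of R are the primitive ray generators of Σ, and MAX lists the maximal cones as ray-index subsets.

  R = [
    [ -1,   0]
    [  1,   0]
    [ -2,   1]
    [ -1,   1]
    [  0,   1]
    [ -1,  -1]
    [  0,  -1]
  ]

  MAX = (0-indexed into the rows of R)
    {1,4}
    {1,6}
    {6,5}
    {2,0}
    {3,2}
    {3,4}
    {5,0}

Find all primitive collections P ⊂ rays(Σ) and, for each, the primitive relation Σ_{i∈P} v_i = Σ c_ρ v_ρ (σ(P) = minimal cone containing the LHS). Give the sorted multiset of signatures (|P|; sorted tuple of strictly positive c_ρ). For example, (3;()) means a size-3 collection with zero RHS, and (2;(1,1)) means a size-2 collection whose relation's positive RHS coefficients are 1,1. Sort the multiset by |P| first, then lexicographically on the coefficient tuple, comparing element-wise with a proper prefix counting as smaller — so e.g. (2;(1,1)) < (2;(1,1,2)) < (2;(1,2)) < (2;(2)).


Σ has 14 primitive collections:

  {0,1}:  v_{0} + v_{1} = 0 — sig = (2;())
  {4,6}:  v_{4} + v_{6} = 0 — sig = (2;())
  {0,3}:  v_{0} + v_{3} = v_{2} — sig = (2;(1))
  {0,4}:  v_{0} + v_{4} = v_{3} — sig = (2;(1))
  {0,6}:  v_{0} + v_{6} = v_{5} — sig = (2;(1))
  {1,2}:  v_{1} + v_{2} = v_{3} — sig = (2;(1))
  {1,3}:  v_{1} + v_{3} = v_{4} — sig = (2;(1))
  {1,5}:  v_{1} + v_{5} = v_{6} — sig = (2;(1))
  {3,6}:  v_{3} + v_{6} = v_{0} — sig = (2;(1))
  {4,5}:  v_{4} + v_{5} = v_{0} — sig = (2;(1))
  {2,4}:  v_{2} + v_{4} = 2·v_{3} — sig = (2;(2))
  {2,6}:  v_{2} + v_{6} = 2·v_{0} — sig = (2;(2))
  {3,5}:  v_{3} + v_{5} = 2·v_{0} — sig = (2;(2))
  {2,5}:  v_{2} + v_{5} = 3·v_{0} — sig = (2;(3))

Hence PRS(X_Σ) =
    (2;())
    (2;())
    (2;(1))
    (2;(1))
    (2;(1))
    (2;(1))
    (2;(1))
    (2;(1))
    (2;(1))
    (2;(1))
    (2;(2))
    (2;(2))
    (2;(2))
    (2;(3))


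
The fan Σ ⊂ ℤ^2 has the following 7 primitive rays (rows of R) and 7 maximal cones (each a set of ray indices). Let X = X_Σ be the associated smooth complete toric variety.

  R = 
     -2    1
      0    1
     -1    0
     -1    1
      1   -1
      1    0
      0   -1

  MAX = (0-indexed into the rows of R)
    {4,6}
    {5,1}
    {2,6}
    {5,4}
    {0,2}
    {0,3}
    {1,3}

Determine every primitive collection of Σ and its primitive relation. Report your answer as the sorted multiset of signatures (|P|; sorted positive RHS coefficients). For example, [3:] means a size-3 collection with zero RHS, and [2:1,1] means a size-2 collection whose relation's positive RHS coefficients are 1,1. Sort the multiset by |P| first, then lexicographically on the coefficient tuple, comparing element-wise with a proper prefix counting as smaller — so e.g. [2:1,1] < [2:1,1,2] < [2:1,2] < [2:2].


Δ(Σ) — 7 vertices, 14 min non-faces:

  • {1,6}:  v_{1} + v_{6} = 0  →  sig = [2:]
  • {2,5}:  v_{2} + v_{5} = 0  →  sig = [2:]
  • {3,4}:  v_{3} + v_{4} = 0  →  sig = [2:]
  • {0,4}:  v_{0} + v_{4} = v_{2}  →  sig = [2:1]
  • {0,5}:  v_{0} + v_{5} = v_{3}  →  sig = [2:1]
  • {1,2}:  v_{1} + v_{2} = v_{3}  →  sig = [2:1]
  • {1,4}:  v_{1} + v_{4} = v_{5}  →  sig = [2:1]
  • {2,3}:  v_{2} + v_{3} = v_{0}  →  sig = [2:1]
  • {2,4}:  v_{2} + v_{4} = v_{6}  →  sig = [2:1]
  • {3,5}:  v_{3} + v_{5} = v_{1}  →  sig = [2:1]
  • {3,6}:  v_{3} + v_{6} = v_{2}  →  sig = [2:1]
  • {5,6}:  v_{5} + v_{6} = v_{4}  →  sig = [2:1]
  • {0,1}:  v_{0} + v_{1} = 2·v_{3}  →  sig = [2:2]
  • {0,6}:  v_{0} + v_{6} = 2·v_{2}  →  sig = [2:2]

Sorted signature multiset PRS(X):
{ [2:] ×3,  [2:1] ×9,  [2:2] ×2 }


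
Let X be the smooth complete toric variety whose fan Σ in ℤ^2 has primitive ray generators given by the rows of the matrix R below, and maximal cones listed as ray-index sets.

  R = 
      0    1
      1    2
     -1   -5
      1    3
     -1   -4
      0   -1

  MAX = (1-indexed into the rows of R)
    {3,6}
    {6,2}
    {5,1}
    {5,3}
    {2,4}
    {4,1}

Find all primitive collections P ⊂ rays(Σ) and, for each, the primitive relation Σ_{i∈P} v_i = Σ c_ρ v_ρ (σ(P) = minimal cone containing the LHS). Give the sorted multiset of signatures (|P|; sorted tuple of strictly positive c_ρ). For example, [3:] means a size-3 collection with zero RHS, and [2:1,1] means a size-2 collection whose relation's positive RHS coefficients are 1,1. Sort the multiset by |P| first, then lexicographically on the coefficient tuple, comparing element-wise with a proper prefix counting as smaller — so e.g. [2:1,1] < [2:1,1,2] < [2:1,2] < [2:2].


Δ(Σ) — 6 vertices, 9 min non-faces:

  {1,6}:  v_{1} + v_{6} = 0  so sig = [2:]
  {1,2}:  v_{1} + v_{2} = v_{4}  so sig = [2:1]
  {1,3}:  v_{1} + v_{3} = v_{5}  so sig = [2:1]
  {4,5}:  v_{4} + v_{5} = v_{6}  so sig = [2:1]
  {4,6}:  v_{4} + v_{6} = v_{2}  so sig = [2:1]
  {5,6}:  v_{5} + v_{6} = v_{3}  so sig = [2:1]
  {2,5}:  v_{2} + v_{5} = 2·v_{6}  so sig = [2:2]
  {3,4}:  v_{3} + v_{4} = 2·v_{6}  so sig = [2:2]
  {2,3}:  v_{2} + v_{3} = 3·v_{6}  so sig = [2:3]

Sorted signature multiset PRS(X):
    |P|=2: 9 collections, coeffs (), (1), (1), (1), (1), (1), (2), (2), (3)


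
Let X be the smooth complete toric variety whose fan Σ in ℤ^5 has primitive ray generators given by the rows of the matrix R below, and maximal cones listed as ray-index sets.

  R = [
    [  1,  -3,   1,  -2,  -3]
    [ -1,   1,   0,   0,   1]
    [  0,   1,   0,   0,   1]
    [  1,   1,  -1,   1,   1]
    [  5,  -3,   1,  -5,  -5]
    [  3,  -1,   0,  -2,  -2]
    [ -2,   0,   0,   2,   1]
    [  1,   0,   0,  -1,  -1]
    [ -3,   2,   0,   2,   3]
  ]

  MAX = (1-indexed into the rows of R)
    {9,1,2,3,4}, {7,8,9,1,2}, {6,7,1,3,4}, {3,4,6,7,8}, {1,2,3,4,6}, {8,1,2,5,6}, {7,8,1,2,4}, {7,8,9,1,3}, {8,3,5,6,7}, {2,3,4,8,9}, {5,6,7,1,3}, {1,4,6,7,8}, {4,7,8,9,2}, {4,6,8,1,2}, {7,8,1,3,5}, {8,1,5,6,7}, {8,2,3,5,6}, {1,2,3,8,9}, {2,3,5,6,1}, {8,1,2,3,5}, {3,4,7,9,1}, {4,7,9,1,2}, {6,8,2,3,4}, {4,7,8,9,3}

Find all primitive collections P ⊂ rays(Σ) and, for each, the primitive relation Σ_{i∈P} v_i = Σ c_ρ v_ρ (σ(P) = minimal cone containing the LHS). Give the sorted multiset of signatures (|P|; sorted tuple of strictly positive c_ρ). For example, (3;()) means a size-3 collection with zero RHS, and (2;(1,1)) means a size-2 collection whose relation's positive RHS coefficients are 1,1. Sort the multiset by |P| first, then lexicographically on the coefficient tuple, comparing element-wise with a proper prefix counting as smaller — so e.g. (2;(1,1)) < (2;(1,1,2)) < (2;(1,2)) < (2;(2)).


9 minimal non-faces of Δ(Σ) (on 9 rays):

  P={6,9}:  v_{6} + v_{9} = v_{3}  ⇒ sig = (2;(1))
  P={5,9}:  v_{5} + v_{9} = v_{1} + 2·v_{3} + v_{8}  ⇒ sig = (2;(1,1,2))
  P={4,5}:  v_{4} + v_{5} = 2·v_{6}  ⇒ sig = (2;(2))
  P={2,6,7}:  v_{2} + v_{6} + v_{7} = 0  ⇒ sig = (3;())
  P={2,3,7}:  v_{2} + v_{3} + v_{7} = v_{9}  ⇒ sig = (3;(1))
  P={2,5,7}:  v_{2} + v_{5} + v_{7} = v_{1} + v_{3} + v_{8}  ⇒ sig = (3;(1,1,1))
  P={1,4,8,9}:  v_{1} + v_{4} + v_{8} + v_{9} = 0  ⇒ sig = (4;())
  P={1,3,4,8}:  v_{1} + v_{3} + v_{4} + v_{8} = v_{6}  ⇒ sig = (4;(1))
  P={1,3,6,8}:  v_{1} + v_{3} + v_{6} + v_{8} = v_{5}  ⇒ sig = (4;(1))

Sorted signature multiset PRS(X):
    (2;(1))
    (2;(1,1,2))
    (2;(2))
    (3;())
    (3;(1))
    (3;(1,1,1))
    (4;())
    (4;(1))
    (4;(1))


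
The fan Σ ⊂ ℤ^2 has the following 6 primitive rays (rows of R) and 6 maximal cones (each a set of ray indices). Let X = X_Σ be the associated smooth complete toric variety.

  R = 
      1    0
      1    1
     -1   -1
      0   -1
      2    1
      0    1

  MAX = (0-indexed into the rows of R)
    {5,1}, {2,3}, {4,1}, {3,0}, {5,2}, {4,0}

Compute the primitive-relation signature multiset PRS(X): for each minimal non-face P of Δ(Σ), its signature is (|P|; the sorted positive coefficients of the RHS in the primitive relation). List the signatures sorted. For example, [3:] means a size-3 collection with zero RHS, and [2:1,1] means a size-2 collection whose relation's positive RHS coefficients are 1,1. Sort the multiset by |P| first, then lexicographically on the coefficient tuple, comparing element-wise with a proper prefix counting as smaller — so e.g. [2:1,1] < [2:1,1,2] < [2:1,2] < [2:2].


Σ has 9 primitive collections:

  P = {1,2}:  v_{1} + v_{2} = 0  ⟹  sig = [2:]
  P = {3,5}:  v_{3} + v_{5} = 0  ⟹  sig = [2:]
  P = {0,1}:  v_{0} + v_{1} = v_{4}  ⟹  sig = [2:1]
  P = {0,2}:  v_{0} + v_{2} = v_{3}  ⟹  sig = [2:1]
  P = {0,5}:  v_{0} + v_{5} = v_{1}  ⟹  sig = [2:1]
  P = {1,3}:  v_{1} + v_{3} = v_{0}  ⟹  sig = [2:1]
  P = {2,4}:  v_{2} + v_{4} = v_{0}  ⟹  sig = [2:1]
  P = {3,4}:  v_{3} + v_{4} = 2·v_{0}  ⟹  sig = [2:2]
  P = {4,5}:  v_{4} + v_{5} = 2·v_{1}  ⟹  sig = [2:2]

Signatures (|P|; sorted positive RHS coefficients), sorted:
[[2:], [2:], [2:1], [2:1], [2:1], [2:1], [2:1], [2:2], [2:2]]


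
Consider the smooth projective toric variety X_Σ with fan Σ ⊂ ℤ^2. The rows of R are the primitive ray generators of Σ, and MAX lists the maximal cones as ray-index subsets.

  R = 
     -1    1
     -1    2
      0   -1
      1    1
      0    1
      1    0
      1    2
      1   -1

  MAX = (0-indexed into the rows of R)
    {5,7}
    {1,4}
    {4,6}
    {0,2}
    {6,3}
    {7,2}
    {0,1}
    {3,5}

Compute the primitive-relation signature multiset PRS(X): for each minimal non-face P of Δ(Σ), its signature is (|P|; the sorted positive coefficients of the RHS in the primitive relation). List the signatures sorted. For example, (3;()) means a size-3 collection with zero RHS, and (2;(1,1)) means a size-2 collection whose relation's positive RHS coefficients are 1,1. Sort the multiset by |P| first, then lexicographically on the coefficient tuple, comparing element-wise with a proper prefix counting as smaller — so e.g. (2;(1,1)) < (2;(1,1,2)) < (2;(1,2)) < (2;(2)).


20 minimal non-faces of Δ(Σ) (on 8 rays):

  P={0,7}:  v_{0} + v_{7} = 0 ; sig = (2;())
  P={2,4}:  v_{2} + v_{4} = 0 ; sig = (2;())
  P={0,4}:  v_{0} + v_{4} = v_{1} ; sig = (2;(1))
  P={0,5}:  v_{0} + v_{5} = v_{4} ; sig = (2;(1))
  P={1,2}:  v_{1} + v_{2} = v_{0} ; sig = (2;(1))
  P={1,7}:  v_{1} + v_{7} = v_{4} ; sig = (2;(1))
  P={2,3}:  v_{2} + v_{3} = v_{5} ; sig = (2;(1))
  P={2,5}:  v_{2} + v_{5} = v_{7} ; sig = (2;(1))
  P={2,6}:  v_{2} + v_{6} = v_{3} ; sig = (2;(1))
  P={3,4}:  v_{3} + v_{4} = v_{6} ; sig = (2;(1))
  P={4,5}:  v_{4} + v_{5} = v_{3} ; sig = (2;(1))
  P={4,7}:  v_{4} + v_{7} = v_{5} ; sig = (2;(1))
  P={6,7}:  v_{6} + v_{7} = v_{3} + v_{5} ; sig = (2;(1,1))
  P={0,3}:  v_{0} + v_{3} = 2·v_{4} ; sig = (2;(2))
  P={1,5}:  v_{1} + v_{5} = 2·v_{4} ; sig = (2;(2))
  P={3,7}:  v_{3} + v_{7} = 2·v_{5} ; sig = (2;(2))
  P={5,6}:  v_{5} + v_{6} = 2·v_{3} ; sig = (2;(2))
  P={0,6}:  v_{0} + v_{6} = 3·v_{4} ; sig = (2;(3))
  P={1,3}:  v_{1} + v_{3} = 3·v_{4} ; sig = (2;(3))
  P={1,6}:  v_{1} + v_{6} = 4·v_{4} ; sig = (2;(4))

Sorted signature multiset PRS(X):
    (2;())
    (2;())
    (2;(1))
    (2;(1))
    (2;(1))
    (2;(1))
    (2;(1))
    (2;(1))
    (2;(1))
    (2;(1))
    (2;(1))
    (2;(1))
    (2;(1,1))
    (2;(2))
    (2;(2))
    (2;(2))
    (2;(2))
    (2;(3))
    (2;(3))
    (2;(4))


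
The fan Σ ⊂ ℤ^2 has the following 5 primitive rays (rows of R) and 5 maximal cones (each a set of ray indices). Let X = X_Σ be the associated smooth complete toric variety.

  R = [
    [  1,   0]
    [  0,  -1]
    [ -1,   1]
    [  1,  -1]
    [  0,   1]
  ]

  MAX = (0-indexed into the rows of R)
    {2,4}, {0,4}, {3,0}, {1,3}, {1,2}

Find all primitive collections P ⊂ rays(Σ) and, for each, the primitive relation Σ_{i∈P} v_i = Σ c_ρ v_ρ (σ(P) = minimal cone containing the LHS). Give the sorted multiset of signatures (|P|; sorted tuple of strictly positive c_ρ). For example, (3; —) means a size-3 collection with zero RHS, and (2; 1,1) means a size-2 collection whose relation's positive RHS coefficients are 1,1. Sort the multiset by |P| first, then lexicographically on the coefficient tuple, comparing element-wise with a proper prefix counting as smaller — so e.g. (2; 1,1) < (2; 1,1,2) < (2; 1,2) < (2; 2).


5 minimal non-faces of Δ(Σ) (on 5 rays):

  • {1,4}:  v_{1} + v_{4} = 0  ⟹  sig = (2; —)
  • {2,3}:  v_{2} + v_{3} = 0  ⟹  sig = (2; —)
  • {0,1}:  v_{0} + v_{1} = v_{3}  ⟹  sig = (2; 1)
  • {0,2}:  v_{0} + v_{2} = v_{4}  ⟹  sig = (2; 1)
  • {3,4}:  v_{3} + v_{4} = v_{0}  ⟹  sig = (2; 1)

so the primitive-relation signature multiset is
    (2; —)
    (2; —)
    (2; 1)
    (2; 1)
    (2; 1)


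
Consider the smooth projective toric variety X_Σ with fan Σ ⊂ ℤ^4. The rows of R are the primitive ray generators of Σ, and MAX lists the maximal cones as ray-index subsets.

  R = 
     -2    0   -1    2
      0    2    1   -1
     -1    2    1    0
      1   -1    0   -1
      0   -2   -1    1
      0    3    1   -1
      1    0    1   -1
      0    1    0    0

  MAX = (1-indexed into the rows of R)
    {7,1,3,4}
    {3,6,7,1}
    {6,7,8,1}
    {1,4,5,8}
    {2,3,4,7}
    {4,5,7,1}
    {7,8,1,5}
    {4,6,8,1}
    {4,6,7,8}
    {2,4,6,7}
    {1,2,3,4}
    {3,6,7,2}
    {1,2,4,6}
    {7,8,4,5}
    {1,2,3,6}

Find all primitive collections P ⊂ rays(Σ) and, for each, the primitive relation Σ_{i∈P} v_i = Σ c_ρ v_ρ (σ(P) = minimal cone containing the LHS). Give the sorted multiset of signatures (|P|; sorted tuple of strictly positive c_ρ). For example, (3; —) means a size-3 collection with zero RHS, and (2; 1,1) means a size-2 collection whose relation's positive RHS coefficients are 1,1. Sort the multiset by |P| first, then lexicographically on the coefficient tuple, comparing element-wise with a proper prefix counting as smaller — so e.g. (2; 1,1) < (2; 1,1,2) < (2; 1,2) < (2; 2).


Σ has 9 primitive collections:

  P={2,5}:  v_{2} + v_{5} = 0 — sig = (2; —)
  P={2,8}:  v_{2} + v_{8} = v_{6} — sig = (2; 1)
  P={5,6}:  v_{5} + v_{6} = v_{8} — sig = (2; 1)
  P={3,5}:  v_{3} + v_{5} = v_{1} + v_{7} — sig = (2; 1,1)
  P={3,8}:  v_{3} + v_{8} = v_{1} + v_{6} + v_{7} — sig = (2; 1,1,1)
  P={1,2,7}:  v_{1} + v_{2} + v_{7} = v_{3} — sig = (3; 1)
  P={3,4,6}:  v_{3} + v_{4} + v_{6} = 2·v_{2} — sig = (3; 2)
  P={1,4,7,8}:  v_{1} + v_{4} + v_{7} + v_{8} = 0 — sig = (4; —)
  P={1,4,6,7}:  v_{1} + v_{4} + v_{6} + v_{7} = v_{2} — sig = (4; 1)

Hence PRS(X_Σ) =
{ (2; —),  (2; 1) ×2,  (2; 1,1),  (2; 1,1,1),  (3; 1),  (3; 2),  (4; —),  (4; 1) }


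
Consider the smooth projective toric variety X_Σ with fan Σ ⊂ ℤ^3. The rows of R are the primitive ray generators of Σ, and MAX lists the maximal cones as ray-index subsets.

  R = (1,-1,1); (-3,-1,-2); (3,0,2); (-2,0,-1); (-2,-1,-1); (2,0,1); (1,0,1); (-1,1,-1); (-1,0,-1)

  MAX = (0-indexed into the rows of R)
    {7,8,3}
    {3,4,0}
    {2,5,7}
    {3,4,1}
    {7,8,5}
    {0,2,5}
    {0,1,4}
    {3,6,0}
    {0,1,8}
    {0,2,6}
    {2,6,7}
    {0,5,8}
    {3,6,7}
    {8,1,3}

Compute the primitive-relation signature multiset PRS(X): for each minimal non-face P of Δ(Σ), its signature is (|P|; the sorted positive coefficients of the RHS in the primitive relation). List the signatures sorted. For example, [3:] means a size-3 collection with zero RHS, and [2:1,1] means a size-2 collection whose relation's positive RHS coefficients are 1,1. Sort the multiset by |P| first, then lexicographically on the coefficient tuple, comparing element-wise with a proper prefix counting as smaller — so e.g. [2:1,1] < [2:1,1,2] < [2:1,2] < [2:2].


Minimal non-faces — 17 found among 9 rays, 14 max cones:

  P = {0,7}:  v_{0} + v_{7} = 0  ⇒ sig = [2:]
  P = {3,5}:  v_{3} + v_{5} = 0  ⇒ sig = [2:]
  P = {6,8}:  v_{6} + v_{8} = 0  ⇒ sig = [2:]
  P = {1,6}:  v_{1} + v_{6} = v_{4}  ⇒ sig = [2:1]
  P = {2,3}:  v_{2} + v_{3} = v_{6}  ⇒ sig = [2:1]
  P = {2,4}:  v_{2} + v_{4} = v_{0}  ⇒ sig = [2:1]
  P = {2,8}:  v_{2} + v_{8} = v_{5}  ⇒ sig = [2:1]
  P = {4,8}:  v_{4} + v_{8} = v_{1}  ⇒ sig = [2:1]
  P = {5,6}:  v_{5} + v_{6} = v_{2}  ⇒ sig = [2:1]
  P = {1,2}:  v_{1} + v_{2} = v_{0} + v_{8}  ⇒ sig = [2:1,1]
  P = {4,5}:  v_{4} + v_{5} = v_{0} + v_{8}  ⇒ sig = [2:1,1]
  P = {4,6}:  v_{4} + v_{6} = v_{0} + v_{3}  ⇒ sig = [2:1,1]
  P = {4,7}:  v_{4} + v_{7} = v_{3} + v_{8}  ⇒ sig = [2:1,1]
  P = {1,5}:  v_{1} + v_{5} = v_{0} + 2·v_{8}  ⇒ sig = [2:1,2]
  P = {1,7}:  v_{1} + v_{7} = v_{3} + 2·v_{8}  ⇒ sig = [2:1,2]
  P = {0,3,8}:  v_{0} + v_{3} + v_{8} = v_{4}  ⇒ sig = [3:1]
  P = {0,1,3}:  v_{0} + v_{1} + v_{3} = 2·v_{4}  ⇒ sig = [3:2]

so the primitive-relation signature multiset is
    |P|=2: 15 collections, coeffs (), (), (), (1), (1), (1), (1), (1), (1), (1,1), (1,1), (1,1), (1,1), (1,2), (1,2)
    |P|=3: 2 collections, coeffs (1), (2)


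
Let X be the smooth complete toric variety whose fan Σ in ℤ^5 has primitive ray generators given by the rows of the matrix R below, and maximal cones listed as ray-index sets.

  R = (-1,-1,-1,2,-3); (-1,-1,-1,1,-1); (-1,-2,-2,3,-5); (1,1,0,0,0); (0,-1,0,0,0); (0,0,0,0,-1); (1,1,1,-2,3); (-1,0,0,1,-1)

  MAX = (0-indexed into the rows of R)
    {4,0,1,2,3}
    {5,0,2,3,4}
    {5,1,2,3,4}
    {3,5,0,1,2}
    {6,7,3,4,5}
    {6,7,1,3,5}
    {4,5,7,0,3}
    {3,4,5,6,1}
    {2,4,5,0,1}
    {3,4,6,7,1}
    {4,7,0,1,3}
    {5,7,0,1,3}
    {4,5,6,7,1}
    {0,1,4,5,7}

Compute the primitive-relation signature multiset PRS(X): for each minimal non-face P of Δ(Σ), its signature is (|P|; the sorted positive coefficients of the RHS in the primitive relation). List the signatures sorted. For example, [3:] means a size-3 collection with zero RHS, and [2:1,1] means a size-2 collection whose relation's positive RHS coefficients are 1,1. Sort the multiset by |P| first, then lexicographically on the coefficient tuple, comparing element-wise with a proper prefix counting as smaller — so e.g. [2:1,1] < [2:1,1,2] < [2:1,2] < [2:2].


|primitive collections| = 5. Relations:

  • {0,6}:  v_{0} + v_{6} = 0  ⇒ sig = [2:]
  • {2,6}:  v_{2} + v_{6} = v_{1} + v_{3} + v_{4} + v_{5}  ⇒ sig = [2:1,1,1,1]
  • {2,7}:  v_{2} + v_{7} = 2·v_{0}  ⇒ sig = [2:2]
  • {0,1,3,4,5}:  v_{0} + v_{1} + v_{3} + v_{4} + v_{5} = v_{2}  ⇒ sig = [5:1]
  • {1,3,4,5,7}:  v_{1} + v_{3} + v_{4} + v_{5} + v_{7} = v_{0}  ⇒ sig = [5:1]

Signatures (|P|; sorted positive RHS coefficients), sorted:
    [2:]
    [2:1,1,1,1]
    [2:2]
    [5:1]
    [5:1]


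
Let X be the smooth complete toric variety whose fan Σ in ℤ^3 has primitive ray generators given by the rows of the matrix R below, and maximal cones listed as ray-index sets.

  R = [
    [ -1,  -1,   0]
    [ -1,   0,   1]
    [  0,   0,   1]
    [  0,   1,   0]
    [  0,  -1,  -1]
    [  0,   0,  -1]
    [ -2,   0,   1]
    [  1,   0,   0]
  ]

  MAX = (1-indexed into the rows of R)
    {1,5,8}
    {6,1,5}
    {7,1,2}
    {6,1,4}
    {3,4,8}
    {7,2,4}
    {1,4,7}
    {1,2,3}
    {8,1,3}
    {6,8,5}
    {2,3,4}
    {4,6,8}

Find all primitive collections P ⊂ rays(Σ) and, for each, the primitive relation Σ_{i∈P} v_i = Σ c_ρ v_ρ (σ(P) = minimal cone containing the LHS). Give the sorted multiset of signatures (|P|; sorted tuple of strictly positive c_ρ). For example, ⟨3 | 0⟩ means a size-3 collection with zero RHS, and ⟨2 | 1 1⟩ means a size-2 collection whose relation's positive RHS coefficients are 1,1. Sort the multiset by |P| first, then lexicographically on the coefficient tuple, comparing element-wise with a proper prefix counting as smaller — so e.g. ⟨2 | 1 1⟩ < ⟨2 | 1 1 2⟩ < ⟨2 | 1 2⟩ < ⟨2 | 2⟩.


Primitive collections (14):

  P={3,6}:  v_{3} + v_{6} = 0 — sig = ⟨2 | 0⟩
  P={2,5}:  v_{2} + v_{5} = v_{1} — sig = ⟨2 | 1⟩
  P={2,8}:  v_{2} + v_{8} = v_{3} — sig = ⟨2 | 1⟩
  P={4,5}:  v_{4} + v_{5} = v_{6} — sig = ⟨2 | 1⟩
  P={7,8}:  v_{7} + v_{8} = v_{2} — sig = ⟨2 | 1⟩
  P={2,6}:  v_{2} + v_{6} = v_{1} + v_{4} — sig = ⟨2 | 1 1⟩
  P={3,5}:  v_{3} + v_{5} = v_{1} + v_{8} — sig = ⟨2 | 1 1⟩
  P={5,7}:  v_{5} + v_{7} = 2·v_{1} + v_{4} — sig = ⟨2 | 1 2⟩
  P={3,7}:  v_{3} + v_{7} = 2·v_{2} — sig = ⟨2 | 2⟩
  P={6,7}:  v_{6} + v_{7} = 2·v_{1} + 2·v_{4} — sig = ⟨2 | 2 2⟩
  P={1,4,8}:  v_{1} + v_{4} + v_{8} = 0 — sig = ⟨3 | 0⟩
  P={1,2,4}:  v_{1} + v_{2} + v_{4} = v_{7} — sig = ⟨3 | 1⟩
  P={1,3,4}:  v_{1} + v_{3} + v_{4} = v_{2} — sig = ⟨3 | 1⟩
  P={1,6,8}:  v_{1} + v_{6} + v_{8} = v_{5} — sig = ⟨3 | 1⟩

Sorted signature multiset PRS(X):
    ⟨2 | 0⟩
    ⟨2 | 1⟩
    ⟨2 | 1⟩
    ⟨2 | 1⟩
    ⟨2 | 1⟩
    ⟨2 | 1 1⟩
    ⟨2 | 1 1⟩
    ⟨2 | 1 2⟩
    ⟨2 | 2⟩
    ⟨2 | 2 2⟩
    ⟨3 | 0⟩
    ⟨3 | 1⟩
    ⟨3 | 1⟩
    ⟨3 | 1⟩


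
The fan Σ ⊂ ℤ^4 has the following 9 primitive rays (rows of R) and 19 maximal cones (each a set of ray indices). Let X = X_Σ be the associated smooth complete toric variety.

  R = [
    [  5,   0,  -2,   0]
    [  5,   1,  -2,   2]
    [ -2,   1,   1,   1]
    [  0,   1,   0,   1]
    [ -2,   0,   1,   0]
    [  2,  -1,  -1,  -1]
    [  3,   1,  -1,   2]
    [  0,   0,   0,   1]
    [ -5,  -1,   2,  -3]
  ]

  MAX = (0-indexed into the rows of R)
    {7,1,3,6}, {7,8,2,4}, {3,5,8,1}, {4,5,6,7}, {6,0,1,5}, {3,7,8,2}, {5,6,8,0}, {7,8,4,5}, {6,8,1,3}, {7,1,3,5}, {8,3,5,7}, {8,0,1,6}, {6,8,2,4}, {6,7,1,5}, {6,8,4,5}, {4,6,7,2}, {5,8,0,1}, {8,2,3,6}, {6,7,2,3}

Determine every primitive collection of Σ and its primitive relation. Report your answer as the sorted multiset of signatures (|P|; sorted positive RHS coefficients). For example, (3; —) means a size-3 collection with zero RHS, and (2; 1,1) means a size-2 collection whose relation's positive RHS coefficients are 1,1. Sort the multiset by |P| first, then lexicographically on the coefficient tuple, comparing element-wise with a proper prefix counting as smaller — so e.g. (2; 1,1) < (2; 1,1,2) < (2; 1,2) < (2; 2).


|primitive collections| = 12. Relations:

  {2,5}:  v_{2} + v_{5} = 0  →  sig = (2; —)
  {1,4}:  v_{1} + v_{4} = v_{6}  →  sig = (2; 1)
  {3,4}:  v_{3} + v_{4} = v_{2}  →  sig = (2; 1)
  {0,7}:  v_{0} + v_{7} = v_{5} + v_{6}  →  sig = (2; 1,1)
  {1,2}:  v_{1} + v_{2} = v_{3} + v_{6}  →  sig = (2; 1,1)
  {0,2}:  v_{0} + v_{2} = v_{1} + v_{6} + v_{8}  →  sig = (2; 1,1,1)
  {0,4}:  v_{0} + v_{4} = v_{5} + 2·v_{6} + v_{8}  →  sig = (2; 1,1,2)
  {0,3}:  v_{0} + v_{3} = 2·v_{1} + v_{8}  →  sig = (2; 1,2)
  {1,7,8}:  v_{1} + v_{7} + v_{8} = 0  →  sig = (3; —)
  {3,5,6}:  v_{3} + v_{5} + v_{6} = v_{1}  →  sig = (3; 1)
  {6,7,8}:  v_{6} + v_{7} + v_{8} = v_{4}  →  sig = (3; 1)
  {1,5,6,8}:  v_{1} + v_{5} + v_{6} + v_{8} = v_{0}  →  sig = (4; 1)

Hence PRS(X_Σ) =
[(2; —), (2; 1), (2; 1), (2; 1,1), (2; 1,1), (2; 1,1,1), (2; 1,1,2), (2; 1,2), (3; —), (3; 1), (3; 1), (4; 1)]


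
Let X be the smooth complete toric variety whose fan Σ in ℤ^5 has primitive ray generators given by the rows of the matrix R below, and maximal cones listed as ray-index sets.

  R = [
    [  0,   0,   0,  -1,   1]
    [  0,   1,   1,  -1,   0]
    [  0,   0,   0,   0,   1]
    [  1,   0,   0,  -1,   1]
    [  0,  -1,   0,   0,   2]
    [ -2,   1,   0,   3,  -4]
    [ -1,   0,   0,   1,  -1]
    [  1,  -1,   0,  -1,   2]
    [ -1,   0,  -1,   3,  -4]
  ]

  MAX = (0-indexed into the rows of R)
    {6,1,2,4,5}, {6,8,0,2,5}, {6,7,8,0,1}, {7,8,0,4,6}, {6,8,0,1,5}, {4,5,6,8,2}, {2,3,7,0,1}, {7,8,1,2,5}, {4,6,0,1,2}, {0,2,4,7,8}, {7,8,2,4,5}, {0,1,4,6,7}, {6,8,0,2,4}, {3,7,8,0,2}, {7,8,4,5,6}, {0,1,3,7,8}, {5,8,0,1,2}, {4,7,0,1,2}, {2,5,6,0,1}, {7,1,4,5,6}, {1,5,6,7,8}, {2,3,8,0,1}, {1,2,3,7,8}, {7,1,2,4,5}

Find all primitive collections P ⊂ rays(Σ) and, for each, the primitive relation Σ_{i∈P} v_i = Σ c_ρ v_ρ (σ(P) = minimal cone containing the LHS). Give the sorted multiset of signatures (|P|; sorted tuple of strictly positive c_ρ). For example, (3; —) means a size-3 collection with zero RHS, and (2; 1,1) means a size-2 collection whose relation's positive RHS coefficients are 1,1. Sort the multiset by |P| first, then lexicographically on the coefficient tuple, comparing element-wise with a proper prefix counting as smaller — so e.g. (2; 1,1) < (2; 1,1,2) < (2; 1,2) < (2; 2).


|primitive collections| = 9. Relations:

  {3,6}:  v_{3} + v_{6} = 0  ⟹  sig = (2; —)
  {3,4}:  v_{3} + v_{4} = v_{2} + v_{7}  ⟹  sig = (2; 1,1)
  {3,5}:  v_{3} + v_{5} = v_{1} + v_{2} + v_{8}  ⟹  sig = (2; 1,1,1)
  {0,5,7}:  v_{0} + v_{5} + v_{7} = v_{6}  ⟹  sig = (3; 1)
  {2,6,7}:  v_{2} + v_{6} + v_{7} = v_{4}  ⟹  sig = (3; 1)
  {1,4,8}:  v_{1} + v_{4} + v_{8} = v_{5} + v_{7}  ⟹  sig = (3; 1,1)
  {0,4,5}:  v_{0} + v_{4} + v_{5} = v_{2} + 2·v_{6}  ⟹  sig = (3; 1,2)
  {1,2,6,8}:  v_{1} + v_{2} + v_{6} + v_{8} = v_{5}  ⟹  sig = (4; 1)
  {0,1,2,7,8}:  v_{0} + v_{1} + v_{2} + v_{7} + v_{8} = 0  ⟹  sig = (5; —)

Signatures (|P|; sorted positive RHS coefficients), sorted:
    |P|=2: 3 collections, coeffs (), (1,1), (1,1,1)
    |P|=3: 4 collections, coeffs (1), (1), (1,1), (1,2)
    |P|=4: 1 collection, coeffs (1)
    |P|=5: 1 collection, coeffs ()


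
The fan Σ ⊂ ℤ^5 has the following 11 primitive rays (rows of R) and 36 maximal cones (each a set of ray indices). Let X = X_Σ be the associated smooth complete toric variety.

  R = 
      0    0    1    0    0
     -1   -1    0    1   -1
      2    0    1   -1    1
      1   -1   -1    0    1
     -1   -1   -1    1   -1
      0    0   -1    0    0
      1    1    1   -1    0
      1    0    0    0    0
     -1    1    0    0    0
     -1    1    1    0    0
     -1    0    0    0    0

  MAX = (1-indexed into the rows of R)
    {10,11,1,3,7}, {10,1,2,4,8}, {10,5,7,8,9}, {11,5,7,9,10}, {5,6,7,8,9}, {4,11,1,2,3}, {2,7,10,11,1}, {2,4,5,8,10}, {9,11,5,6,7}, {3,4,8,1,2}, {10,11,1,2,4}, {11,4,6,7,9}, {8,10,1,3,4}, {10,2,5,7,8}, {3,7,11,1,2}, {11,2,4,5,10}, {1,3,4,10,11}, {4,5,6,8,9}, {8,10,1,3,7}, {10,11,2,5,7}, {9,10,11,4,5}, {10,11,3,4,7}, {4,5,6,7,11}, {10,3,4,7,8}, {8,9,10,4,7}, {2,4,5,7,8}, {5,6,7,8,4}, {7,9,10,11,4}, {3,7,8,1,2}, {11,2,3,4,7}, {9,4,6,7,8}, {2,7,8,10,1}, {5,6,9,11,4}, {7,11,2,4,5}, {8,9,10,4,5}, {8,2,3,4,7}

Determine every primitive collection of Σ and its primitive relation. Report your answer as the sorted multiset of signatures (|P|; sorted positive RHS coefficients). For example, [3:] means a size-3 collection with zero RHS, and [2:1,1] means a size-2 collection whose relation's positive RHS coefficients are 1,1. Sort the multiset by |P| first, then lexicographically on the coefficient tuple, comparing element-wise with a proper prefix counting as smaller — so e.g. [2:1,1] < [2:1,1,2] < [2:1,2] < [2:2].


15 minimal non-faces of Δ(Σ) (on 11 rays):

  {1,6}:  v_{1} + v_{6} = 0  ⇒ sig = [2:]
  {8,11}:  v_{8} + v_{11} = 0  ⇒ sig = [2:]
  {1,5}:  v_{1} + v_{5} = v_{2}  ⇒ sig = [2:1]
  {1,9}:  v_{1} + v_{9} = v_{10}  ⇒ sig = [2:1]
  {2,6}:  v_{2} + v_{6} = v_{5}  ⇒ sig = [2:1]
  {6,10}:  v_{6} + v_{10} = v_{9}  ⇒ sig = [2:1]
  {2,9}:  v_{2} + v_{9} = v_{5} + v_{10}  ⇒ sig = [2:1,1]
  {3,6}:  v_{3} + v_{6} = v_{4} + v_{7}  ⇒ sig = [2:1,1]
  {3,5}:  v_{3} + v_{5} = v_{2} + v_{4} + v_{7}  ⇒ sig = [2:1,1,1]
  {3,9}:  v_{3} + v_{9} = v_{4} + v_{7} + v_{10}  ⇒ sig = [2:1,1,1]
  {1,4,7}:  v_{1} + v_{4} + v_{7} = v_{3}  ⇒ sig = [3:1]
  {2,3,10}:  v_{2} + v_{3} + v_{10} = 2·v_{1}  ⇒ sig = [3:2]
  {4,5,7,10}:  v_{4} + v_{5} + v_{7} + v_{10} = 0  ⇒ sig = [4:]
  {2,4,7,10}:  v_{2} + v_{4} + v_{7} + v_{10} = v_{1}  ⇒ sig = [4:1]
  {4,5,7,9}:  v_{4} + v_{5} + v_{7} + v_{9} = v_{6}  ⇒ sig = [4:1]

Sorted signature multiset PRS(X):
    |P|=2: 10 collections, coeffs (), (), (1), (1), (1), (1), (1,1), (1,1), (1,1,1), (1,1,1)
    |P|=3: 2 collections, coeffs (1), (2)
    |P|=4: 3 collections, coeffs (), (1), (1)


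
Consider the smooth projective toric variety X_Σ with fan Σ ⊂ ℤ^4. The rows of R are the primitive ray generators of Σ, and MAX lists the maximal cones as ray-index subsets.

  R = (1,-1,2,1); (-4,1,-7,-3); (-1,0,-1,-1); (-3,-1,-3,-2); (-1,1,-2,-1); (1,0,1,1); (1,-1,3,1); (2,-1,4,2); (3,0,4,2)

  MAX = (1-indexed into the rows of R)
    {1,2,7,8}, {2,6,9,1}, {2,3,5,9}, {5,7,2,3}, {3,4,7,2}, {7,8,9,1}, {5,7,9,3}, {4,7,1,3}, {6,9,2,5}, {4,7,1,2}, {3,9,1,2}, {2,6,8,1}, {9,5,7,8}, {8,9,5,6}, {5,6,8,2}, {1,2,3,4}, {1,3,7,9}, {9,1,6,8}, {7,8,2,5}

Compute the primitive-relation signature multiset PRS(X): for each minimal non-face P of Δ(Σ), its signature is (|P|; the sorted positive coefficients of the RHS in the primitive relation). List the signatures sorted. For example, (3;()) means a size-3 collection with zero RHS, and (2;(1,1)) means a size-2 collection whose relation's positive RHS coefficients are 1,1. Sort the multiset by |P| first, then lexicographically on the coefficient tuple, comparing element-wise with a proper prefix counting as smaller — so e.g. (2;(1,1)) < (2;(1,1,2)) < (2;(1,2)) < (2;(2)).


11 collections generate NE(X_Σ); each relation:

  {1,5}:  v_{1} + v_{5} = 0  so sig = (2;())
  {3,6}:  v_{3} + v_{6} = 0  so sig = (2;())
  {3,8}:  v_{3} + v_{8} = v_{7}  so sig = (2;(1))
  {6,7}:  v_{6} + v_{7} = v_{8}  so sig = (2;(1))
  {4,9}:  v_{4} + v_{9} = v_{1} + v_{3}  so sig = (2;(1,1))
  {4,5}:  v_{4} + v_{5} = v_{2} + v_{3} + v_{7}  so sig = (2;(1,1,1))
  {4,6}:  v_{4} + v_{6} = v_{1} + v_{2} + v_{7}  so sig = (2;(1,1,1))
  {4,8}:  v_{4} + v_{8} = v_{1} + v_{2} + 2·v_{7}  so sig = (2;(1,1,2))
  {2,7,9}:  v_{2} + v_{7} + v_{9} = 0  so sig = (3;())
  {2,8,9}:  v_{2} + v_{8} + v_{9} = v_{6}  so sig = (3;(1))
  {1,2,3,7}:  v_{1} + v_{2} + v_{3} + v_{7} = v_{4}  so sig = (4;(1))

Sorted signature multiset PRS(X):
    (2;())
    (2;())
    (2;(1))
    (2;(1))
    (2;(1,1))
    (2;(1,1,1))
    (2;(1,1,1))
    (2;(1,1,2))
    (3;())
    (3;(1))
    (4;(1))


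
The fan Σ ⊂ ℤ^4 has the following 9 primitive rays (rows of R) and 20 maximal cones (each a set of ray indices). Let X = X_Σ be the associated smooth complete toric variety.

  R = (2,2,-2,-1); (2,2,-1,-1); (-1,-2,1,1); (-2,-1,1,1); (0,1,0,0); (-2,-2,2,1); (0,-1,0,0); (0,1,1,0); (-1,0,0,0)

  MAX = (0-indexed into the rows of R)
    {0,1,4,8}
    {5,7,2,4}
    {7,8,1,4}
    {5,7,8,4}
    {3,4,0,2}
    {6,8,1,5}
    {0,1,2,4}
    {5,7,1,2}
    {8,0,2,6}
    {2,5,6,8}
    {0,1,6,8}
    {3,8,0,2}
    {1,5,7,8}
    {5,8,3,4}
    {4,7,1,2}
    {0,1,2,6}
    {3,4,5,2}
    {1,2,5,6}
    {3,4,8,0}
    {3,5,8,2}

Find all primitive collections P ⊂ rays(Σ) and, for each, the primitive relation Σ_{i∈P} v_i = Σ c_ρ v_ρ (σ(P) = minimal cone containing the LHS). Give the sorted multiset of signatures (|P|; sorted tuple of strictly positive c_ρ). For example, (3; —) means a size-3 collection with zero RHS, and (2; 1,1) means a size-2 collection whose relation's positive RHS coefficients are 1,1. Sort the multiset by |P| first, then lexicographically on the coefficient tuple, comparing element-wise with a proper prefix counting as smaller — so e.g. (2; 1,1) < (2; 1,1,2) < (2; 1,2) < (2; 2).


Primitive collections (11):

  P={0,5}:  v_{0} + v_{5} = 0  so sig = (2; —)
  P={4,6}:  v_{4} + v_{6} = 0  so sig = (2; —)
  P={1,3}:  v_{1} + v_{3} = v_{4}  so sig = (2; 1)
  P={0,7}:  v_{0} + v_{7} = v_{1} + v_{4}  so sig = (2; 1,1)
  P={3,6}:  v_{3} + v_{6} = v_{2} + v_{8}  so sig = (2; 1,1)
  P={6,7}:  v_{6} + v_{7} = v_{1} + v_{5}  so sig = (2; 1,1)
  P={3,7}:  v_{3} + v_{7} = 2·v_{4} + v_{5}  so sig = (2; 1,2)
  P={1,2,8}:  v_{1} + v_{2} + v_{8} = 0  so sig = (3; —)
  P={1,4,5}:  v_{1} + v_{4} + v_{5} = v_{7}  so sig = (3; 1)
  P={2,4,8}:  v_{2} + v_{4} + v_{8} = v_{3}  so sig = (3; 1)
  P={2,7,8}:  v_{2} + v_{7} + v_{8} = v_{4} + v_{5}  so sig = (3; 1,1)

Sorted signature multiset PRS(X):
    |P|=2: 7 collections, coeffs (), (), (1), (1,1), (1,1), (1,1), (1,2)
    |P|=3: 4 collections, coeffs (), (1), (1), (1,1)


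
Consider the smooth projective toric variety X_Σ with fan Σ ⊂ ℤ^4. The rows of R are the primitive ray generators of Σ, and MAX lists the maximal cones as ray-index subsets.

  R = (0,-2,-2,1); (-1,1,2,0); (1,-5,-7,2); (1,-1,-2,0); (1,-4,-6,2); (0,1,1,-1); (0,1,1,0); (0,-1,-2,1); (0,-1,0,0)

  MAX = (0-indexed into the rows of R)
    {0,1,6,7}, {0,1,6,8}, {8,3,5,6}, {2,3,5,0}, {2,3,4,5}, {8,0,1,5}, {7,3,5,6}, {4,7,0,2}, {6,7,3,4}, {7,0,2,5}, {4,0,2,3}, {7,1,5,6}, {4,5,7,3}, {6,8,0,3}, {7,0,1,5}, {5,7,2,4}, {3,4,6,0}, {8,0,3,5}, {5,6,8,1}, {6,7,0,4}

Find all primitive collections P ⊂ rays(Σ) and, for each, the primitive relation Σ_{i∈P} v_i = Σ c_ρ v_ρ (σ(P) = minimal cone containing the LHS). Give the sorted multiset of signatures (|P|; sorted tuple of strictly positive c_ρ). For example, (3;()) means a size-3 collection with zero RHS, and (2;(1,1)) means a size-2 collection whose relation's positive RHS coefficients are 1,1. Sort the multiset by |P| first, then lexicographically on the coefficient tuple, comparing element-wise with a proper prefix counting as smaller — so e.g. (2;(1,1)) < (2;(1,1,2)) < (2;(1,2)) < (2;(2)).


Primitive collections (12):

  P={1,3}:  v_{1} + v_{3} = 0  ⟹  sig = (2;())
  P={2,6}:  v_{2} + v_{6} = v_{4}  ⟹  sig = (2;(1))
  P={7,8}:  v_{7} + v_{8} = v_{0}  ⟹  sig = (2;(1))
  P={1,4}:  v_{1} + v_{4} = v_{0} + v_{7}  ⟹  sig = (2;(1,1))
  P={1,2}:  v_{1} + v_{2} = 2·v_{0} + v_{5} + v_{7}  ⟹  sig = (2;(1,1,2))
  P={2,8}:  v_{2} + v_{8} = 3·v_{0} + v_{3} + v_{5}  ⟹  sig = (2;(1,1,3))
  P={4,8}:  v_{4} + v_{8} = 2·v_{0} + v_{3}  ⟹  sig = (2;(1,2))
  P={0,5,6}:  v_{0} + v_{5} + v_{6} = 0  ⟹  sig = (3;())
  P={0,3,7}:  v_{0} + v_{3} + v_{7} = v_{4}  ⟹  sig = (3;(1))
  P={0,4,5}:  v_{0} + v_{4} + v_{5} = v_{2}  ⟹  sig = (3;(1))
  P={4,5,6}:  v_{4} + v_{5} + v_{6} = v_{3} + v_{7}  ⟹  sig = (3;(1,1))
  P={2,3,7}:  v_{2} + v_{3} + v_{7} = 2·v_{4} + v_{5}  ⟹  sig = (3;(1,2))

Sorted signature multiset PRS(X):
    |P|=2: 7 collections, coeffs (), (1), (1), (1,1), (1,1,2), (1,1,3), (1,2)
    |P|=3: 5 collections, coeffs (), (1), (1), (1,1), (1,2)


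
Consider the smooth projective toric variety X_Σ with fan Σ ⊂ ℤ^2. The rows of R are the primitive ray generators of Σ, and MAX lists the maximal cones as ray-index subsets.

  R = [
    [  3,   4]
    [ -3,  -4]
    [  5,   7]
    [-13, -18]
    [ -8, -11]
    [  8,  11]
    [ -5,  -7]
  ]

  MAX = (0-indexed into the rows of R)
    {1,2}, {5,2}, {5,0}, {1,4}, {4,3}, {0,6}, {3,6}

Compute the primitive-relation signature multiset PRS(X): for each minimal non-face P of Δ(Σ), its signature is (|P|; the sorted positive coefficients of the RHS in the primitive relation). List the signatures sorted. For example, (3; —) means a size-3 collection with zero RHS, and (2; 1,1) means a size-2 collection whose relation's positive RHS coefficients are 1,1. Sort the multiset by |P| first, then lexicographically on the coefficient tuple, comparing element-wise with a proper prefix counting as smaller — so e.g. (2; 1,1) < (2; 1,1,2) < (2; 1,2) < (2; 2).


The 14 primitive collections of Σ (r=7, n=2):

  • {0,1}:  v_{0} + v_{1} = 0 ; sig = (2; —)
  • {2,6}:  v_{2} + v_{6} = 0 ; sig = (2; —)
  • {4,5}:  v_{4} + v_{5} = 0 ; sig = (2; —)
  • {0,2}:  v_{0} + v_{2} = v_{5} ; sig = (2; 1)
  • {0,4}:  v_{0} + v_{4} = v_{6} ; sig = (2; 1)
  • {1,5}:  v_{1} + v_{5} = v_{2} ; sig = (2; 1)
  • {1,6}:  v_{1} + v_{6} = v_{4} ; sig = (2; 1)
  • {2,3}:  v_{2} + v_{3} = v_{4} ; sig = (2; 1)
  • {2,4}:  v_{2} + v_{4} = v_{1} ; sig = (2; 1)
  • {3,5}:  v_{3} + v_{5} = v_{6} ; sig = (2; 1)
  • {4,6}:  v_{4} + v_{6} = v_{3} ; sig = (2; 1)
  • {5,6}:  v_{5} + v_{6} = v_{0} ; sig = (2; 1)
  • {0,3}:  v_{0} + v_{3} = 2·v_{6} ; sig = (2; 2)
  • {1,3}:  v_{1} + v_{3} = 2·v_{4} ; sig = (2; 2)

Hence PRS(X_Σ) =
    |P|=2: 14 collections, coeffs (), (), (), (1), (1), (1), (1), (1), (1), (1), (1), (1), (2), (2)


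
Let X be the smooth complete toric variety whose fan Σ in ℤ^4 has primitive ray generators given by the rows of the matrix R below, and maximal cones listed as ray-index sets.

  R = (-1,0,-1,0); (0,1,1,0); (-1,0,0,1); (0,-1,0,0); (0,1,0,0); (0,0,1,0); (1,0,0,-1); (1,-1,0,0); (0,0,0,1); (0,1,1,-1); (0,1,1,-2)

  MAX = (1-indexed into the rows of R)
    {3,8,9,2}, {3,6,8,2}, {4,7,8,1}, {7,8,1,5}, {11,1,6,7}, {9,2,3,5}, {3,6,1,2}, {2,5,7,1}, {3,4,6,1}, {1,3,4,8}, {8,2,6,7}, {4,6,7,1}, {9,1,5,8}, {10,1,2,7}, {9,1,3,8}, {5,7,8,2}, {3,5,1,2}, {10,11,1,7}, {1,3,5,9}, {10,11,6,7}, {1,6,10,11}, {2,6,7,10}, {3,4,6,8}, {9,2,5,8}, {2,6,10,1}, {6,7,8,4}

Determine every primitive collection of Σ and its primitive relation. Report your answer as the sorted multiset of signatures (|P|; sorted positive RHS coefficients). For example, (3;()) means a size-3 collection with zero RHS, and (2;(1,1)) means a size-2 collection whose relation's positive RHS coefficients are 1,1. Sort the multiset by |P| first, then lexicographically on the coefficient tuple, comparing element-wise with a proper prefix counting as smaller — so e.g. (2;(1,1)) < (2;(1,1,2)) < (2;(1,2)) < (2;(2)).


Primitive collections (24):

  {3,7}:  v_{3} + v_{7} = 0  →  sig = (2;())
  {4,5}:  v_{4} + v_{5} = 0  →  sig = (2;())
  {2,4}:  v_{2} + v_{4} = v_{6}  →  sig = (2;(1))
  {5,6}:  v_{5} + v_{6} = v_{2}  →  sig = (2;(1))
  {9,10}:  v_{9} + v_{10} = v_{2}  →  sig = (2;(1))
  {9,11}:  v_{9} + v_{11} = v_{10}  →  sig = (2;(1))
  {4,9}:  v_{4} + v_{9} = v_{3} + v_{8}  →  sig = (2;(1,1))
  {7,9}:  v_{7} + v_{9} = v_{5} + v_{8}  →  sig = (2;(1,1))
  {8,10}:  v_{8} + v_{10} = v_{6} + v_{7}  →  sig = (2;(1,1))
  {3,10}:  v_{3} + v_{10} = v_{1} + v_{2} + v_{6}  →  sig = (2;(1,1,1))
  {3,11}:  v_{3} + v_{11} = v_{1} + v_{6} + v_{10}  →  sig = (2;(1,1,1))
  {6,9}:  v_{6} + v_{9} = v_{2} + v_{3} + v_{8}  →  sig = (2;(1,1,1))
  {5,11}:  v_{5} + v_{11} = v_{1} + v_{2} + v_{7} + v_{10}  →  sig = (2;(1,1,1,1))
  {4,10}:  v_{4} + v_{10} = v_{1} + 2·v_{6} + v_{7}  →  sig = (2;(1,1,2))
  {5,10}:  v_{5} + v_{10} = v_{1} + 2·v_{2} + v_{7}  →  sig = (2;(1,1,2))
  {8,11}:  v_{8} + v_{11} = v_{1} + 2·v_{6} + 2·v_{7}  →  sig = (2;(1,2,2))
  {2,11}:  v_{2} + v_{11} = 2·v_{10}  →  sig = (2;(2))
  {4,11}:  v_{4} + v_{11} = 2·v_{1} + 3·v_{6} + 2·v_{7}  →  sig = (2;(2,2,3))
  {1,2,8}:  v_{1} + v_{2} + v_{8} = 0  →  sig = (3;())
  {1,6,8}:  v_{1} + v_{6} + v_{8} = v_{4}  →  sig = (3;(1))
  {3,5,8}:  v_{3} + v_{5} + v_{8} = v_{9}  →  sig = (3;(1))
  {1,2,9}:  v_{1} + v_{2} + v_{9} = v_{3} + v_{5}  →  sig = (3;(1,1))
  {1,2,6,7}:  v_{1} + v_{2} + v_{6} + v_{7} = v_{10}  →  sig = (4;(1))
  {1,6,7,10}:  v_{1} + v_{6} + v_{7} + v_{10} = v_{11}  →  sig = (4;(1))

so the primitive-relation signature multiset is
    (2;())
    (2;())
    (2;(1))
    (2;(1))
    (2;(1))
    (2;(1))
    (2;(1,1))
    (2;(1,1))
    (2;(1,1))
    (2;(1,1,1))
    (2;(1,1,1))
    (2;(1,1,1))
    (2;(1,1,1,1))
    (2;(1,1,2))
    (2;(1,1,2))
    (2;(1,2,2))
    (2;(2))
    (2;(2,2,3))
    (3;())
    (3;(1))
    (3;(1))
    (3;(1,1))
    (4;(1))
    (4;(1))
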